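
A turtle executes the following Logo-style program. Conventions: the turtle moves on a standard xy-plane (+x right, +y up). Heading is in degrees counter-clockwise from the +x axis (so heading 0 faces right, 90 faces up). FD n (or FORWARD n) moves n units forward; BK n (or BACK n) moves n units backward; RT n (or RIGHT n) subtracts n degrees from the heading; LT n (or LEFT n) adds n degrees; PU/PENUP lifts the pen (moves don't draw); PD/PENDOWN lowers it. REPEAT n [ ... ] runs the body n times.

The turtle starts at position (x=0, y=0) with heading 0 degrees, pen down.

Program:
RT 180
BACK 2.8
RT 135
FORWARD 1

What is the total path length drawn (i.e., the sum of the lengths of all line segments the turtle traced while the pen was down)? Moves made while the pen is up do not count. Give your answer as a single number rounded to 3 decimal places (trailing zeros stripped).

Answer: 3.8

Derivation:
Executing turtle program step by step:
Start: pos=(0,0), heading=0, pen down
RT 180: heading 0 -> 180
BK 2.8: (0,0) -> (2.8,0) [heading=180, draw]
RT 135: heading 180 -> 45
FD 1: (2.8,0) -> (3.507,0.707) [heading=45, draw]
Final: pos=(3.507,0.707), heading=45, 2 segment(s) drawn

Segment lengths:
  seg 1: (0,0) -> (2.8,0), length = 2.8
  seg 2: (2.8,0) -> (3.507,0.707), length = 1
Total = 3.8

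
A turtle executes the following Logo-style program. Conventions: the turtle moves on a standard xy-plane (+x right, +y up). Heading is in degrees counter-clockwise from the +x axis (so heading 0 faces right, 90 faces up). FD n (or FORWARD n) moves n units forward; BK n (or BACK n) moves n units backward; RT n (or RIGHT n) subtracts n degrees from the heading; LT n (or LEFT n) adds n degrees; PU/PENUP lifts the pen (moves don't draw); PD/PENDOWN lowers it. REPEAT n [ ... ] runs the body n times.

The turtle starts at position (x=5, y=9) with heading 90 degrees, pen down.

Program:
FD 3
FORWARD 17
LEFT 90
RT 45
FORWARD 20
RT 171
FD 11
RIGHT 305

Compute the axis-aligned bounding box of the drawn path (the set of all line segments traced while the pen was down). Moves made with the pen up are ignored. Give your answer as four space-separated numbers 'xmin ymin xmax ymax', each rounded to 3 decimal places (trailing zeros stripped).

Executing turtle program step by step:
Start: pos=(5,9), heading=90, pen down
FD 3: (5,9) -> (5,12) [heading=90, draw]
FD 17: (5,12) -> (5,29) [heading=90, draw]
LT 90: heading 90 -> 180
RT 45: heading 180 -> 135
FD 20: (5,29) -> (-9.142,43.142) [heading=135, draw]
RT 171: heading 135 -> 324
FD 11: (-9.142,43.142) -> (-0.243,36.676) [heading=324, draw]
RT 305: heading 324 -> 19
Final: pos=(-0.243,36.676), heading=19, 4 segment(s) drawn

Segment endpoints: x in {-9.142, -0.243, 5, 5}, y in {9, 12, 29, 36.676, 43.142}
xmin=-9.142, ymin=9, xmax=5, ymax=43.142

Answer: -9.142 9 5 43.142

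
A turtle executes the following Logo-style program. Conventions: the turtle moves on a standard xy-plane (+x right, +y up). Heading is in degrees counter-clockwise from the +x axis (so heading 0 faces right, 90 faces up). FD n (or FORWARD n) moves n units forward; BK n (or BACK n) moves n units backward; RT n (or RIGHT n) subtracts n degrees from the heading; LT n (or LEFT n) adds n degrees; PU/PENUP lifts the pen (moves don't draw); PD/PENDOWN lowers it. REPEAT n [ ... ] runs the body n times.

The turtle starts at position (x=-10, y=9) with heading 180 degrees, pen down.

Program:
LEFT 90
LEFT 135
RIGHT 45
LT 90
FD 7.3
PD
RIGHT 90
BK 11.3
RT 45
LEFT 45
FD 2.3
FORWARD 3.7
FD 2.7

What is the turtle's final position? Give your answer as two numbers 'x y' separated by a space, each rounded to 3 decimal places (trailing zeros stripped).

Executing turtle program step by step:
Start: pos=(-10,9), heading=180, pen down
LT 90: heading 180 -> 270
LT 135: heading 270 -> 45
RT 45: heading 45 -> 0
LT 90: heading 0 -> 90
FD 7.3: (-10,9) -> (-10,16.3) [heading=90, draw]
PD: pen down
RT 90: heading 90 -> 0
BK 11.3: (-10,16.3) -> (-21.3,16.3) [heading=0, draw]
RT 45: heading 0 -> 315
LT 45: heading 315 -> 0
FD 2.3: (-21.3,16.3) -> (-19,16.3) [heading=0, draw]
FD 3.7: (-19,16.3) -> (-15.3,16.3) [heading=0, draw]
FD 2.7: (-15.3,16.3) -> (-12.6,16.3) [heading=0, draw]
Final: pos=(-12.6,16.3), heading=0, 5 segment(s) drawn

Answer: -12.6 16.3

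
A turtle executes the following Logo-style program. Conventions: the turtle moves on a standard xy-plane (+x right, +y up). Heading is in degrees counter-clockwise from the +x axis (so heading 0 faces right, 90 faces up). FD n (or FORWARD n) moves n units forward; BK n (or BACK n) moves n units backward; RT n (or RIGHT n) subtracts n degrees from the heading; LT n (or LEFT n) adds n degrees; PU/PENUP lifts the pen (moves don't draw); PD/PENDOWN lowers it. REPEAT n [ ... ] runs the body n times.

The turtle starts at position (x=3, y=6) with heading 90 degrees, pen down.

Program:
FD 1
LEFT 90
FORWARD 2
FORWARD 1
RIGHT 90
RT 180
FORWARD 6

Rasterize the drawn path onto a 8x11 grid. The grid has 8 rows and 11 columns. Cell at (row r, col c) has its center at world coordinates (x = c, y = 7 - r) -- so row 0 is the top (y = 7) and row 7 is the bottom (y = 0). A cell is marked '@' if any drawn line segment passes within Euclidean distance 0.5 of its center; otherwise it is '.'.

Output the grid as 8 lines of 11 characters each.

Answer: @@@@.......
@..@.......
@..........
@..........
@..........
@..........
@..........
...........

Derivation:
Segment 0: (3,6) -> (3,7)
Segment 1: (3,7) -> (1,7)
Segment 2: (1,7) -> (0,7)
Segment 3: (0,7) -> (0,1)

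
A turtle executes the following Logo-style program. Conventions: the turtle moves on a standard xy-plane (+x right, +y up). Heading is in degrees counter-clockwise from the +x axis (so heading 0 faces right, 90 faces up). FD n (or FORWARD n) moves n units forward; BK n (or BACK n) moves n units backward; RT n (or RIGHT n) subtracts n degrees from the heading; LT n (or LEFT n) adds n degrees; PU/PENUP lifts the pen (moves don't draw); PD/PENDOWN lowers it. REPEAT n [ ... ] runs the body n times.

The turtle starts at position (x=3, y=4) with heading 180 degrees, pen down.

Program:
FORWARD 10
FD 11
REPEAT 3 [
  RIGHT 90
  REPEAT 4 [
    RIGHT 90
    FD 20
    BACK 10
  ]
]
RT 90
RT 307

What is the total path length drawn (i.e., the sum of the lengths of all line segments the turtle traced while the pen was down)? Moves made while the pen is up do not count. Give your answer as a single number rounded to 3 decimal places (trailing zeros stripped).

Answer: 381

Derivation:
Executing turtle program step by step:
Start: pos=(3,4), heading=180, pen down
FD 10: (3,4) -> (-7,4) [heading=180, draw]
FD 11: (-7,4) -> (-18,4) [heading=180, draw]
REPEAT 3 [
  -- iteration 1/3 --
  RT 90: heading 180 -> 90
  REPEAT 4 [
    -- iteration 1/4 --
    RT 90: heading 90 -> 0
    FD 20: (-18,4) -> (2,4) [heading=0, draw]
    BK 10: (2,4) -> (-8,4) [heading=0, draw]
    -- iteration 2/4 --
    RT 90: heading 0 -> 270
    FD 20: (-8,4) -> (-8,-16) [heading=270, draw]
    BK 10: (-8,-16) -> (-8,-6) [heading=270, draw]
    -- iteration 3/4 --
    RT 90: heading 270 -> 180
    FD 20: (-8,-6) -> (-28,-6) [heading=180, draw]
    BK 10: (-28,-6) -> (-18,-6) [heading=180, draw]
    -- iteration 4/4 --
    RT 90: heading 180 -> 90
    FD 20: (-18,-6) -> (-18,14) [heading=90, draw]
    BK 10: (-18,14) -> (-18,4) [heading=90, draw]
  ]
  -- iteration 2/3 --
  RT 90: heading 90 -> 0
  REPEAT 4 [
    -- iteration 1/4 --
    RT 90: heading 0 -> 270
    FD 20: (-18,4) -> (-18,-16) [heading=270, draw]
    BK 10: (-18,-16) -> (-18,-6) [heading=270, draw]
    -- iteration 2/4 --
    RT 90: heading 270 -> 180
    FD 20: (-18,-6) -> (-38,-6) [heading=180, draw]
    BK 10: (-38,-6) -> (-28,-6) [heading=180, draw]
    -- iteration 3/4 --
    RT 90: heading 180 -> 90
    FD 20: (-28,-6) -> (-28,14) [heading=90, draw]
    BK 10: (-28,14) -> (-28,4) [heading=90, draw]
    -- iteration 4/4 --
    RT 90: heading 90 -> 0
    FD 20: (-28,4) -> (-8,4) [heading=0, draw]
    BK 10: (-8,4) -> (-18,4) [heading=0, draw]
  ]
  -- iteration 3/3 --
  RT 90: heading 0 -> 270
  REPEAT 4 [
    -- iteration 1/4 --
    RT 90: heading 270 -> 180
    FD 20: (-18,4) -> (-38,4) [heading=180, draw]
    BK 10: (-38,4) -> (-28,4) [heading=180, draw]
    -- iteration 2/4 --
    RT 90: heading 180 -> 90
    FD 20: (-28,4) -> (-28,24) [heading=90, draw]
    BK 10: (-28,24) -> (-28,14) [heading=90, draw]
    -- iteration 3/4 --
    RT 90: heading 90 -> 0
    FD 20: (-28,14) -> (-8,14) [heading=0, draw]
    BK 10: (-8,14) -> (-18,14) [heading=0, draw]
    -- iteration 4/4 --
    RT 90: heading 0 -> 270
    FD 20: (-18,14) -> (-18,-6) [heading=270, draw]
    BK 10: (-18,-6) -> (-18,4) [heading=270, draw]
  ]
]
RT 90: heading 270 -> 180
RT 307: heading 180 -> 233
Final: pos=(-18,4), heading=233, 26 segment(s) drawn

Segment lengths:
  seg 1: (3,4) -> (-7,4), length = 10
  seg 2: (-7,4) -> (-18,4), length = 11
  seg 3: (-18,4) -> (2,4), length = 20
  seg 4: (2,4) -> (-8,4), length = 10
  seg 5: (-8,4) -> (-8,-16), length = 20
  seg 6: (-8,-16) -> (-8,-6), length = 10
  seg 7: (-8,-6) -> (-28,-6), length = 20
  seg 8: (-28,-6) -> (-18,-6), length = 10
  seg 9: (-18,-6) -> (-18,14), length = 20
  seg 10: (-18,14) -> (-18,4), length = 10
  seg 11: (-18,4) -> (-18,-16), length = 20
  seg 12: (-18,-16) -> (-18,-6), length = 10
  seg 13: (-18,-6) -> (-38,-6), length = 20
  seg 14: (-38,-6) -> (-28,-6), length = 10
  seg 15: (-28,-6) -> (-28,14), length = 20
  seg 16: (-28,14) -> (-28,4), length = 10
  seg 17: (-28,4) -> (-8,4), length = 20
  seg 18: (-8,4) -> (-18,4), length = 10
  seg 19: (-18,4) -> (-38,4), length = 20
  seg 20: (-38,4) -> (-28,4), length = 10
  seg 21: (-28,4) -> (-28,24), length = 20
  seg 22: (-28,24) -> (-28,14), length = 10
  seg 23: (-28,14) -> (-8,14), length = 20
  seg 24: (-8,14) -> (-18,14), length = 10
  seg 25: (-18,14) -> (-18,-6), length = 20
  seg 26: (-18,-6) -> (-18,4), length = 10
Total = 381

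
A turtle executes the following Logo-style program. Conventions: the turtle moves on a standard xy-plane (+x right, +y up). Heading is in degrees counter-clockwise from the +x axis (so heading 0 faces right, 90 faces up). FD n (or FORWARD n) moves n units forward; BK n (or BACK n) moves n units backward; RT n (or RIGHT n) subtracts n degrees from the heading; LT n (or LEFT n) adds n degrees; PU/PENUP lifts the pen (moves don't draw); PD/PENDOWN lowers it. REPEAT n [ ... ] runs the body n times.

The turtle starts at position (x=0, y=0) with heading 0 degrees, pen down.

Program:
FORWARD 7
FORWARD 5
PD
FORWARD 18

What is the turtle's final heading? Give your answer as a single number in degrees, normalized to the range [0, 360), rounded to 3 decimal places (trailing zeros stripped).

Answer: 0

Derivation:
Executing turtle program step by step:
Start: pos=(0,0), heading=0, pen down
FD 7: (0,0) -> (7,0) [heading=0, draw]
FD 5: (7,0) -> (12,0) [heading=0, draw]
PD: pen down
FD 18: (12,0) -> (30,0) [heading=0, draw]
Final: pos=(30,0), heading=0, 3 segment(s) drawn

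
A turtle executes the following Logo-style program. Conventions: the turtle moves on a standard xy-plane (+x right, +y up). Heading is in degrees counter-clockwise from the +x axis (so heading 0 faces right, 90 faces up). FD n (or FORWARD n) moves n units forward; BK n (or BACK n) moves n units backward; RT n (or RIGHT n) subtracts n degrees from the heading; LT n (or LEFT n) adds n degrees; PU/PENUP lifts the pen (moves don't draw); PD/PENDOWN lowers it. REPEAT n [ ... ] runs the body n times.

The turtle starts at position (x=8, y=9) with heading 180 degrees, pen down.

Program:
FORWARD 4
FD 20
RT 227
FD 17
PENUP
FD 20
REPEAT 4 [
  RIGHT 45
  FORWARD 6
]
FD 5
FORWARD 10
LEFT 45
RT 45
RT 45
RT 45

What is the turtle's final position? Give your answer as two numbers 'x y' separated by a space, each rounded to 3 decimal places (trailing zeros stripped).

Executing turtle program step by step:
Start: pos=(8,9), heading=180, pen down
FD 4: (8,9) -> (4,9) [heading=180, draw]
FD 20: (4,9) -> (-16,9) [heading=180, draw]
RT 227: heading 180 -> 313
FD 17: (-16,9) -> (-4.406,-3.433) [heading=313, draw]
PU: pen up
FD 20: (-4.406,-3.433) -> (9.234,-18.06) [heading=313, move]
REPEAT 4 [
  -- iteration 1/4 --
  RT 45: heading 313 -> 268
  FD 6: (9.234,-18.06) -> (9.025,-24.056) [heading=268, move]
  -- iteration 2/4 --
  RT 45: heading 268 -> 223
  FD 6: (9.025,-24.056) -> (4.636,-28.148) [heading=223, move]
  -- iteration 3/4 --
  RT 45: heading 223 -> 178
  FD 6: (4.636,-28.148) -> (-1.36,-27.939) [heading=178, move]
  -- iteration 4/4 --
  RT 45: heading 178 -> 133
  FD 6: (-1.36,-27.939) -> (-5.452,-23.551) [heading=133, move]
]
FD 5: (-5.452,-23.551) -> (-8.862,-19.894) [heading=133, move]
FD 10: (-8.862,-19.894) -> (-15.682,-12.581) [heading=133, move]
LT 45: heading 133 -> 178
RT 45: heading 178 -> 133
RT 45: heading 133 -> 88
RT 45: heading 88 -> 43
Final: pos=(-15.682,-12.581), heading=43, 3 segment(s) drawn

Answer: -15.682 -12.581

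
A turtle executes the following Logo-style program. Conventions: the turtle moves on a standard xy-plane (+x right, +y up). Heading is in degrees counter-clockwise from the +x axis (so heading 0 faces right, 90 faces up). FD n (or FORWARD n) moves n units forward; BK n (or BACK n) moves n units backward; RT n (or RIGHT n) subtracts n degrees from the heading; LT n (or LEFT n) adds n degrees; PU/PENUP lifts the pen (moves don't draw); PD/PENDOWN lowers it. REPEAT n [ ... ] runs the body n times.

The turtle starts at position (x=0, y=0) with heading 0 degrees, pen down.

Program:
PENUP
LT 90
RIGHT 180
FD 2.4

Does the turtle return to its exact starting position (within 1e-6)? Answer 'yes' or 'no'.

Executing turtle program step by step:
Start: pos=(0,0), heading=0, pen down
PU: pen up
LT 90: heading 0 -> 90
RT 180: heading 90 -> 270
FD 2.4: (0,0) -> (0,-2.4) [heading=270, move]
Final: pos=(0,-2.4), heading=270, 0 segment(s) drawn

Start position: (0, 0)
Final position: (0, -2.4)
Distance = 2.4; >= 1e-6 -> NOT closed

Answer: no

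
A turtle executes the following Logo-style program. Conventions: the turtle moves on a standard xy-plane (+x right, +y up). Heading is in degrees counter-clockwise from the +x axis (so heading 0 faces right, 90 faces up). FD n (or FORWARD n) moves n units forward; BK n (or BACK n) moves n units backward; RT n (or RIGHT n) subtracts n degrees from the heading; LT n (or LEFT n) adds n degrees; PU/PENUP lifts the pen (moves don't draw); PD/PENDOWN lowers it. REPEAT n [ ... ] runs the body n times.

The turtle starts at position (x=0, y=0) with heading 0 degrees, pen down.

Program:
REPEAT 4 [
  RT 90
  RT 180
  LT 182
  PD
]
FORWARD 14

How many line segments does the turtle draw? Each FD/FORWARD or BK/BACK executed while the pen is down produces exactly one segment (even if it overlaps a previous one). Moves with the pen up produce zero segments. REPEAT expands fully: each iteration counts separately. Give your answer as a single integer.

Answer: 1

Derivation:
Executing turtle program step by step:
Start: pos=(0,0), heading=0, pen down
REPEAT 4 [
  -- iteration 1/4 --
  RT 90: heading 0 -> 270
  RT 180: heading 270 -> 90
  LT 182: heading 90 -> 272
  PD: pen down
  -- iteration 2/4 --
  RT 90: heading 272 -> 182
  RT 180: heading 182 -> 2
  LT 182: heading 2 -> 184
  PD: pen down
  -- iteration 3/4 --
  RT 90: heading 184 -> 94
  RT 180: heading 94 -> 274
  LT 182: heading 274 -> 96
  PD: pen down
  -- iteration 4/4 --
  RT 90: heading 96 -> 6
  RT 180: heading 6 -> 186
  LT 182: heading 186 -> 8
  PD: pen down
]
FD 14: (0,0) -> (13.864,1.948) [heading=8, draw]
Final: pos=(13.864,1.948), heading=8, 1 segment(s) drawn
Segments drawn: 1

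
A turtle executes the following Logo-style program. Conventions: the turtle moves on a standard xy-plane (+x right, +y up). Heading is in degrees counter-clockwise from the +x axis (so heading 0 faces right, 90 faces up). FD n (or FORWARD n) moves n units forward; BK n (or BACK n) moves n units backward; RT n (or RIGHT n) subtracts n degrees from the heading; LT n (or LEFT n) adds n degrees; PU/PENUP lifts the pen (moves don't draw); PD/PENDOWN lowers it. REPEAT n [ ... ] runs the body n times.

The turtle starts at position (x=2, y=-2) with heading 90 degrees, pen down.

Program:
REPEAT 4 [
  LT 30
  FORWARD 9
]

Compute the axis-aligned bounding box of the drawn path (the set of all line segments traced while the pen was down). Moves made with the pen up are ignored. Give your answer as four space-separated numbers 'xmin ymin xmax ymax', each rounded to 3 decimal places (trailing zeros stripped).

Answer: -27.088 -2 2 10.294

Derivation:
Executing turtle program step by step:
Start: pos=(2,-2), heading=90, pen down
REPEAT 4 [
  -- iteration 1/4 --
  LT 30: heading 90 -> 120
  FD 9: (2,-2) -> (-2.5,5.794) [heading=120, draw]
  -- iteration 2/4 --
  LT 30: heading 120 -> 150
  FD 9: (-2.5,5.794) -> (-10.294,10.294) [heading=150, draw]
  -- iteration 3/4 --
  LT 30: heading 150 -> 180
  FD 9: (-10.294,10.294) -> (-19.294,10.294) [heading=180, draw]
  -- iteration 4/4 --
  LT 30: heading 180 -> 210
  FD 9: (-19.294,10.294) -> (-27.088,5.794) [heading=210, draw]
]
Final: pos=(-27.088,5.794), heading=210, 4 segment(s) drawn

Segment endpoints: x in {-27.088, -19.294, -10.294, -2.5, 2}, y in {-2, 5.794, 5.794, 10.294, 10.294}
xmin=-27.088, ymin=-2, xmax=2, ymax=10.294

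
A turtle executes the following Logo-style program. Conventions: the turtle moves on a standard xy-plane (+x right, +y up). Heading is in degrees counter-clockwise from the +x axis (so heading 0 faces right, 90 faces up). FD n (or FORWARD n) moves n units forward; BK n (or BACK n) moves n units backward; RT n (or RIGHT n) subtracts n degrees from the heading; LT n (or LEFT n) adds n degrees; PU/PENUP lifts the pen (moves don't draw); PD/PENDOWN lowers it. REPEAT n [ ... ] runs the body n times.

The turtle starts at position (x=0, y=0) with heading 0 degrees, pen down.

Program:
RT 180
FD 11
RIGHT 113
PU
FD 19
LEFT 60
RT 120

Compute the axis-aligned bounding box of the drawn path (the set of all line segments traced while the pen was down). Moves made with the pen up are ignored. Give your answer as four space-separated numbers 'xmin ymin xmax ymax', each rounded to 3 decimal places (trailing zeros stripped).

Answer: -11 0 0 0

Derivation:
Executing turtle program step by step:
Start: pos=(0,0), heading=0, pen down
RT 180: heading 0 -> 180
FD 11: (0,0) -> (-11,0) [heading=180, draw]
RT 113: heading 180 -> 67
PU: pen up
FD 19: (-11,0) -> (-3.576,17.49) [heading=67, move]
LT 60: heading 67 -> 127
RT 120: heading 127 -> 7
Final: pos=(-3.576,17.49), heading=7, 1 segment(s) drawn

Segment endpoints: x in {-11, 0}, y in {0, 0}
xmin=-11, ymin=0, xmax=0, ymax=0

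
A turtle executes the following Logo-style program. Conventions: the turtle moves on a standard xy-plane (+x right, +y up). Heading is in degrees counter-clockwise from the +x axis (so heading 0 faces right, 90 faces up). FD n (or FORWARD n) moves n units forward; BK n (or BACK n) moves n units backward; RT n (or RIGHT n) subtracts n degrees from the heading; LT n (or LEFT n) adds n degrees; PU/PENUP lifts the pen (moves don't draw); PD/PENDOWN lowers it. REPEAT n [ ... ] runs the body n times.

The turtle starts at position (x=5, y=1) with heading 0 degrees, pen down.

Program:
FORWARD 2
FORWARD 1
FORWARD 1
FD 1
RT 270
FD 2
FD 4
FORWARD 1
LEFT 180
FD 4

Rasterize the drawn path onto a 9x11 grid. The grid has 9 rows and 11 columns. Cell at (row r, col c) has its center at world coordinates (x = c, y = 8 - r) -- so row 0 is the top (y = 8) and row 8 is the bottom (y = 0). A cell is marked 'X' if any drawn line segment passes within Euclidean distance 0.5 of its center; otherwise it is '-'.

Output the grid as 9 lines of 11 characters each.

Segment 0: (5,1) -> (7,1)
Segment 1: (7,1) -> (8,1)
Segment 2: (8,1) -> (9,1)
Segment 3: (9,1) -> (10,1)
Segment 4: (10,1) -> (10,3)
Segment 5: (10,3) -> (10,7)
Segment 6: (10,7) -> (10,8)
Segment 7: (10,8) -> (10,4)

Answer: ----------X
----------X
----------X
----------X
----------X
----------X
----------X
-----XXXXXX
-----------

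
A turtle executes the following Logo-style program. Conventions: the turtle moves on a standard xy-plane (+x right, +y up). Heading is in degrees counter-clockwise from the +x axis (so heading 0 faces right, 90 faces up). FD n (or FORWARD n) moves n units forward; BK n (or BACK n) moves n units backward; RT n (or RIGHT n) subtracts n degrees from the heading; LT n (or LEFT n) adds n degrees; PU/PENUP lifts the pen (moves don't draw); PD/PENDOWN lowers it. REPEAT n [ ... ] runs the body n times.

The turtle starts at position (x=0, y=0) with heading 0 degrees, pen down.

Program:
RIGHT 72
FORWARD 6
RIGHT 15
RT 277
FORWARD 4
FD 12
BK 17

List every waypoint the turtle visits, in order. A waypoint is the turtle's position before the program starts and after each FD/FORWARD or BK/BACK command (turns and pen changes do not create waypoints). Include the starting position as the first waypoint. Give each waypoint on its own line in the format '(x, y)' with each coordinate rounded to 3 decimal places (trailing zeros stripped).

Executing turtle program step by step:
Start: pos=(0,0), heading=0, pen down
RT 72: heading 0 -> 288
FD 6: (0,0) -> (1.854,-5.706) [heading=288, draw]
RT 15: heading 288 -> 273
RT 277: heading 273 -> 356
FD 4: (1.854,-5.706) -> (5.844,-5.985) [heading=356, draw]
FD 12: (5.844,-5.985) -> (17.815,-6.822) [heading=356, draw]
BK 17: (17.815,-6.822) -> (0.857,-5.637) [heading=356, draw]
Final: pos=(0.857,-5.637), heading=356, 4 segment(s) drawn
Waypoints (5 total):
(0, 0)
(1.854, -5.706)
(5.844, -5.985)
(17.815, -6.822)
(0.857, -5.637)

Answer: (0, 0)
(1.854, -5.706)
(5.844, -5.985)
(17.815, -6.822)
(0.857, -5.637)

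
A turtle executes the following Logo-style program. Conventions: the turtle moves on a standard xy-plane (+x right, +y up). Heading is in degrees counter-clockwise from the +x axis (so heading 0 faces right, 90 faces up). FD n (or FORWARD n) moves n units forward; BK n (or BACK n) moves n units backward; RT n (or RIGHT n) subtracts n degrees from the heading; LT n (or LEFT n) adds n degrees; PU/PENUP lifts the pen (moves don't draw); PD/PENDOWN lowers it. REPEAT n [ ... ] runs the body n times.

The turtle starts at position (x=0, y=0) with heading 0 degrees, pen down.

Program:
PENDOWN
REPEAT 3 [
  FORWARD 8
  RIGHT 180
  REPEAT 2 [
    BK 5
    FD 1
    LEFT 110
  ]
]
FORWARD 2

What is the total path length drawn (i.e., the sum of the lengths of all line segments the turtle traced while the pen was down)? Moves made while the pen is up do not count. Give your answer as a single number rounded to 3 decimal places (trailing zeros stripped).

Answer: 62

Derivation:
Executing turtle program step by step:
Start: pos=(0,0), heading=0, pen down
PD: pen down
REPEAT 3 [
  -- iteration 1/3 --
  FD 8: (0,0) -> (8,0) [heading=0, draw]
  RT 180: heading 0 -> 180
  REPEAT 2 [
    -- iteration 1/2 --
    BK 5: (8,0) -> (13,0) [heading=180, draw]
    FD 1: (13,0) -> (12,0) [heading=180, draw]
    LT 110: heading 180 -> 290
    -- iteration 2/2 --
    BK 5: (12,0) -> (10.29,4.698) [heading=290, draw]
    FD 1: (10.29,4.698) -> (10.632,3.759) [heading=290, draw]
    LT 110: heading 290 -> 40
  ]
  -- iteration 2/3 --
  FD 8: (10.632,3.759) -> (16.76,8.901) [heading=40, draw]
  RT 180: heading 40 -> 220
  REPEAT 2 [
    -- iteration 1/2 --
    BK 5: (16.76,8.901) -> (20.59,12.115) [heading=220, draw]
    FD 1: (20.59,12.115) -> (19.824,11.472) [heading=220, draw]
    LT 110: heading 220 -> 330
    -- iteration 2/2 --
    BK 5: (19.824,11.472) -> (15.494,13.972) [heading=330, draw]
    FD 1: (15.494,13.972) -> (16.36,13.472) [heading=330, draw]
    LT 110: heading 330 -> 80
  ]
  -- iteration 3/3 --
  FD 8: (16.36,13.472) -> (17.75,21.351) [heading=80, draw]
  RT 180: heading 80 -> 260
  REPEAT 2 [
    -- iteration 1/2 --
    BK 5: (17.75,21.351) -> (18.618,26.275) [heading=260, draw]
    FD 1: (18.618,26.275) -> (18.444,25.29) [heading=260, draw]
    LT 110: heading 260 -> 10
    -- iteration 2/2 --
    BK 5: (18.444,25.29) -> (13.52,24.422) [heading=10, draw]
    FD 1: (13.52,24.422) -> (14.505,24.595) [heading=10, draw]
    LT 110: heading 10 -> 120
  ]
]
FD 2: (14.505,24.595) -> (13.505,26.327) [heading=120, draw]
Final: pos=(13.505,26.327), heading=120, 16 segment(s) drawn

Segment lengths:
  seg 1: (0,0) -> (8,0), length = 8
  seg 2: (8,0) -> (13,0), length = 5
  seg 3: (13,0) -> (12,0), length = 1
  seg 4: (12,0) -> (10.29,4.698), length = 5
  seg 5: (10.29,4.698) -> (10.632,3.759), length = 1
  seg 6: (10.632,3.759) -> (16.76,8.901), length = 8
  seg 7: (16.76,8.901) -> (20.59,12.115), length = 5
  seg 8: (20.59,12.115) -> (19.824,11.472), length = 1
  seg 9: (19.824,11.472) -> (15.494,13.972), length = 5
  seg 10: (15.494,13.972) -> (16.36,13.472), length = 1
  seg 11: (16.36,13.472) -> (17.75,21.351), length = 8
  seg 12: (17.75,21.351) -> (18.618,26.275), length = 5
  seg 13: (18.618,26.275) -> (18.444,25.29), length = 1
  seg 14: (18.444,25.29) -> (13.52,24.422), length = 5
  seg 15: (13.52,24.422) -> (14.505,24.595), length = 1
  seg 16: (14.505,24.595) -> (13.505,26.327), length = 2
Total = 62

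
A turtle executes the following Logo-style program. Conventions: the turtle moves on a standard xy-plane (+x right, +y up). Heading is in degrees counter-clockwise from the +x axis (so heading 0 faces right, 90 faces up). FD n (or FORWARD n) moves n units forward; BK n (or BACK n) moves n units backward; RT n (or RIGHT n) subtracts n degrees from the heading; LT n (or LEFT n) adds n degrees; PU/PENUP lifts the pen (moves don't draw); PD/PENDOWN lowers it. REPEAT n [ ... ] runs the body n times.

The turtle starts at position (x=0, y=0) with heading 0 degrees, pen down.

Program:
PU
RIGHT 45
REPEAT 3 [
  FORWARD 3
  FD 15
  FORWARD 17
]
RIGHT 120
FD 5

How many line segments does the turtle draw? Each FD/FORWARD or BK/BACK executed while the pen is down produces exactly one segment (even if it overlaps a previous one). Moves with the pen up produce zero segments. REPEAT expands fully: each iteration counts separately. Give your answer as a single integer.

Executing turtle program step by step:
Start: pos=(0,0), heading=0, pen down
PU: pen up
RT 45: heading 0 -> 315
REPEAT 3 [
  -- iteration 1/3 --
  FD 3: (0,0) -> (2.121,-2.121) [heading=315, move]
  FD 15: (2.121,-2.121) -> (12.728,-12.728) [heading=315, move]
  FD 17: (12.728,-12.728) -> (24.749,-24.749) [heading=315, move]
  -- iteration 2/3 --
  FD 3: (24.749,-24.749) -> (26.87,-26.87) [heading=315, move]
  FD 15: (26.87,-26.87) -> (37.477,-37.477) [heading=315, move]
  FD 17: (37.477,-37.477) -> (49.497,-49.497) [heading=315, move]
  -- iteration 3/3 --
  FD 3: (49.497,-49.497) -> (51.619,-51.619) [heading=315, move]
  FD 15: (51.619,-51.619) -> (62.225,-62.225) [heading=315, move]
  FD 17: (62.225,-62.225) -> (74.246,-74.246) [heading=315, move]
]
RT 120: heading 315 -> 195
FD 5: (74.246,-74.246) -> (69.417,-75.54) [heading=195, move]
Final: pos=(69.417,-75.54), heading=195, 0 segment(s) drawn
Segments drawn: 0

Answer: 0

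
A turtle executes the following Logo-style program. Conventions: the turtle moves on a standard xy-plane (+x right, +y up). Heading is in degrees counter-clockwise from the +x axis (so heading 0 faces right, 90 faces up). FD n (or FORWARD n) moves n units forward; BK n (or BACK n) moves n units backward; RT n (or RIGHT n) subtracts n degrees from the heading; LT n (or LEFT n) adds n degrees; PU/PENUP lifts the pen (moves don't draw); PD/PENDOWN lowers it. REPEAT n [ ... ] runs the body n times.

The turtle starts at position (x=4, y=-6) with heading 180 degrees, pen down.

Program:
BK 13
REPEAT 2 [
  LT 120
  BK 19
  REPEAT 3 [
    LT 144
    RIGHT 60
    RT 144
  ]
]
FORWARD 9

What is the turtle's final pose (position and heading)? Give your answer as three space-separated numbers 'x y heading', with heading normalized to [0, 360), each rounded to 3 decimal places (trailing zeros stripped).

Answer: 21.5 34.703 60

Derivation:
Executing turtle program step by step:
Start: pos=(4,-6), heading=180, pen down
BK 13: (4,-6) -> (17,-6) [heading=180, draw]
REPEAT 2 [
  -- iteration 1/2 --
  LT 120: heading 180 -> 300
  BK 19: (17,-6) -> (7.5,10.454) [heading=300, draw]
  REPEAT 3 [
    -- iteration 1/3 --
    LT 144: heading 300 -> 84
    RT 60: heading 84 -> 24
    RT 144: heading 24 -> 240
    -- iteration 2/3 --
    LT 144: heading 240 -> 24
    RT 60: heading 24 -> 324
    RT 144: heading 324 -> 180
    -- iteration 3/3 --
    LT 144: heading 180 -> 324
    RT 60: heading 324 -> 264
    RT 144: heading 264 -> 120
  ]
  -- iteration 2/2 --
  LT 120: heading 120 -> 240
  BK 19: (7.5,10.454) -> (17,26.909) [heading=240, draw]
  REPEAT 3 [
    -- iteration 1/3 --
    LT 144: heading 240 -> 24
    RT 60: heading 24 -> 324
    RT 144: heading 324 -> 180
    -- iteration 2/3 --
    LT 144: heading 180 -> 324
    RT 60: heading 324 -> 264
    RT 144: heading 264 -> 120
    -- iteration 3/3 --
    LT 144: heading 120 -> 264
    RT 60: heading 264 -> 204
    RT 144: heading 204 -> 60
  ]
]
FD 9: (17,26.909) -> (21.5,34.703) [heading=60, draw]
Final: pos=(21.5,34.703), heading=60, 4 segment(s) drawn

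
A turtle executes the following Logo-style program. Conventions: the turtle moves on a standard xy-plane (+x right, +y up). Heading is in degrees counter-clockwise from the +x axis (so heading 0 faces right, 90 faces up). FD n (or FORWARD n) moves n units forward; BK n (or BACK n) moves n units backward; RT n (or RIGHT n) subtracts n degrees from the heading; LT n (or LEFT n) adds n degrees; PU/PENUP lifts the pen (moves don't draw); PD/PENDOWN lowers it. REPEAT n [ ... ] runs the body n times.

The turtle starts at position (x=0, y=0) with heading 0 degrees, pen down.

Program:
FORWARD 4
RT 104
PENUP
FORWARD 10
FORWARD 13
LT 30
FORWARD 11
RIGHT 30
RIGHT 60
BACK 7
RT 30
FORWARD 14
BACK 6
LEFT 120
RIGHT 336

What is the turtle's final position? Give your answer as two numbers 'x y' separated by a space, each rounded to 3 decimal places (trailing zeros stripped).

Answer: 0.434 -29.026

Derivation:
Executing turtle program step by step:
Start: pos=(0,0), heading=0, pen down
FD 4: (0,0) -> (4,0) [heading=0, draw]
RT 104: heading 0 -> 256
PU: pen up
FD 10: (4,0) -> (1.581,-9.703) [heading=256, move]
FD 13: (1.581,-9.703) -> (-1.564,-22.317) [heading=256, move]
LT 30: heading 256 -> 286
FD 11: (-1.564,-22.317) -> (1.468,-32.891) [heading=286, move]
RT 30: heading 286 -> 256
RT 60: heading 256 -> 196
BK 7: (1.468,-32.891) -> (8.197,-30.961) [heading=196, move]
RT 30: heading 196 -> 166
FD 14: (8.197,-30.961) -> (-5.388,-27.574) [heading=166, move]
BK 6: (-5.388,-27.574) -> (0.434,-29.026) [heading=166, move]
LT 120: heading 166 -> 286
RT 336: heading 286 -> 310
Final: pos=(0.434,-29.026), heading=310, 1 segment(s) drawn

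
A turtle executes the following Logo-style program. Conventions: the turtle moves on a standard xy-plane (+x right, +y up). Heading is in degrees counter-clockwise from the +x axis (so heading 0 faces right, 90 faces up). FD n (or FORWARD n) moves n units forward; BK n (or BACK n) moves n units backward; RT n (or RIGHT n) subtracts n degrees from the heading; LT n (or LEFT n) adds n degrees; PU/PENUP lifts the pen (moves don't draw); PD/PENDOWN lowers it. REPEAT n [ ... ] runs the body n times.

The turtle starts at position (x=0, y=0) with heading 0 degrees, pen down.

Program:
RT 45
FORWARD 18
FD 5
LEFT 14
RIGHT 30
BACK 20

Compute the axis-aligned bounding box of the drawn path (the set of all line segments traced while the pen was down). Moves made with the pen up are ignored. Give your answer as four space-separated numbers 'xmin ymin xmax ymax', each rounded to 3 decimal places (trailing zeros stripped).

Executing turtle program step by step:
Start: pos=(0,0), heading=0, pen down
RT 45: heading 0 -> 315
FD 18: (0,0) -> (12.728,-12.728) [heading=315, draw]
FD 5: (12.728,-12.728) -> (16.263,-16.263) [heading=315, draw]
LT 14: heading 315 -> 329
RT 30: heading 329 -> 299
BK 20: (16.263,-16.263) -> (6.567,1.229) [heading=299, draw]
Final: pos=(6.567,1.229), heading=299, 3 segment(s) drawn

Segment endpoints: x in {0, 6.567, 12.728, 16.263}, y in {-16.263, -12.728, 0, 1.229}
xmin=0, ymin=-16.263, xmax=16.263, ymax=1.229

Answer: 0 -16.263 16.263 1.229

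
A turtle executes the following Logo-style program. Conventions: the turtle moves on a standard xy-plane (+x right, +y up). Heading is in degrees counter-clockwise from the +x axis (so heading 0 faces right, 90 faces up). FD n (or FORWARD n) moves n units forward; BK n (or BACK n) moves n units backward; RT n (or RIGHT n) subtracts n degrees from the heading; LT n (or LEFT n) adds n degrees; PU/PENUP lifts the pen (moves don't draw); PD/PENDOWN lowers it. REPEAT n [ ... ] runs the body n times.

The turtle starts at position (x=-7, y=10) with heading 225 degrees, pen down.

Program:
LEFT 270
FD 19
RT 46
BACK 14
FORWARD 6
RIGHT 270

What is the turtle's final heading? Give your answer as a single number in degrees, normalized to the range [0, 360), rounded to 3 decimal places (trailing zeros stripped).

Answer: 179

Derivation:
Executing turtle program step by step:
Start: pos=(-7,10), heading=225, pen down
LT 270: heading 225 -> 135
FD 19: (-7,10) -> (-20.435,23.435) [heading=135, draw]
RT 46: heading 135 -> 89
BK 14: (-20.435,23.435) -> (-20.679,9.437) [heading=89, draw]
FD 6: (-20.679,9.437) -> (-20.575,15.436) [heading=89, draw]
RT 270: heading 89 -> 179
Final: pos=(-20.575,15.436), heading=179, 3 segment(s) drawn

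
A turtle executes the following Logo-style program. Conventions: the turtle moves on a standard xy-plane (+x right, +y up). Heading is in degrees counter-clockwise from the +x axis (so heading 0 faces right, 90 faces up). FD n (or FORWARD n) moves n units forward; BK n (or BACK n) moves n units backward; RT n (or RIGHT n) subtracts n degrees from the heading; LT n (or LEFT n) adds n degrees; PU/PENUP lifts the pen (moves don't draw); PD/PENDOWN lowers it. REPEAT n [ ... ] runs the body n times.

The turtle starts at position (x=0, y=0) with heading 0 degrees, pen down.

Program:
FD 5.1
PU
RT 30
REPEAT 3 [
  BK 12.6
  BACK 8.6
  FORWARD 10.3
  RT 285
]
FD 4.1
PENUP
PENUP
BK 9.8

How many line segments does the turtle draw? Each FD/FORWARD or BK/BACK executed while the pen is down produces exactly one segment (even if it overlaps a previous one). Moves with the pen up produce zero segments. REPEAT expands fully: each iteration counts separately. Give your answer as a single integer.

Answer: 1

Derivation:
Executing turtle program step by step:
Start: pos=(0,0), heading=0, pen down
FD 5.1: (0,0) -> (5.1,0) [heading=0, draw]
PU: pen up
RT 30: heading 0 -> 330
REPEAT 3 [
  -- iteration 1/3 --
  BK 12.6: (5.1,0) -> (-5.812,6.3) [heading=330, move]
  BK 8.6: (-5.812,6.3) -> (-13.26,10.6) [heading=330, move]
  FD 10.3: (-13.26,10.6) -> (-4.34,5.45) [heading=330, move]
  RT 285: heading 330 -> 45
  -- iteration 2/3 --
  BK 12.6: (-4.34,5.45) -> (-13.249,-3.46) [heading=45, move]
  BK 8.6: (-13.249,-3.46) -> (-19.33,-9.541) [heading=45, move]
  FD 10.3: (-19.33,-9.541) -> (-12.047,-2.257) [heading=45, move]
  RT 285: heading 45 -> 120
  -- iteration 3/3 --
  BK 12.6: (-12.047,-2.257) -> (-5.747,-13.169) [heading=120, move]
  BK 8.6: (-5.747,-13.169) -> (-1.447,-20.617) [heading=120, move]
  FD 10.3: (-1.447,-20.617) -> (-6.597,-11.697) [heading=120, move]
  RT 285: heading 120 -> 195
]
FD 4.1: (-6.597,-11.697) -> (-10.557,-12.758) [heading=195, move]
PU: pen up
PU: pen up
BK 9.8: (-10.557,-12.758) -> (-1.091,-10.222) [heading=195, move]
Final: pos=(-1.091,-10.222), heading=195, 1 segment(s) drawn
Segments drawn: 1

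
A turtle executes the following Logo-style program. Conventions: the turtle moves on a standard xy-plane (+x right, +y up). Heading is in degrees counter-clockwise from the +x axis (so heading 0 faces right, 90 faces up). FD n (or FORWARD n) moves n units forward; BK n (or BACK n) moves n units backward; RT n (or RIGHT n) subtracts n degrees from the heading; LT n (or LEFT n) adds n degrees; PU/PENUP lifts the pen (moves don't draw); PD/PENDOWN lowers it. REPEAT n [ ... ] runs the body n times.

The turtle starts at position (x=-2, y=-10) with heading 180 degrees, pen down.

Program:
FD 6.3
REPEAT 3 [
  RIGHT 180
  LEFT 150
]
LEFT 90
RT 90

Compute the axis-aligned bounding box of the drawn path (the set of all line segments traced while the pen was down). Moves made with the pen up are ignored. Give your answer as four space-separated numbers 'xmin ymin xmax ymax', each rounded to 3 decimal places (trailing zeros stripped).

Executing turtle program step by step:
Start: pos=(-2,-10), heading=180, pen down
FD 6.3: (-2,-10) -> (-8.3,-10) [heading=180, draw]
REPEAT 3 [
  -- iteration 1/3 --
  RT 180: heading 180 -> 0
  LT 150: heading 0 -> 150
  -- iteration 2/3 --
  RT 180: heading 150 -> 330
  LT 150: heading 330 -> 120
  -- iteration 3/3 --
  RT 180: heading 120 -> 300
  LT 150: heading 300 -> 90
]
LT 90: heading 90 -> 180
RT 90: heading 180 -> 90
Final: pos=(-8.3,-10), heading=90, 1 segment(s) drawn

Segment endpoints: x in {-8.3, -2}, y in {-10}
xmin=-8.3, ymin=-10, xmax=-2, ymax=-10

Answer: -8.3 -10 -2 -10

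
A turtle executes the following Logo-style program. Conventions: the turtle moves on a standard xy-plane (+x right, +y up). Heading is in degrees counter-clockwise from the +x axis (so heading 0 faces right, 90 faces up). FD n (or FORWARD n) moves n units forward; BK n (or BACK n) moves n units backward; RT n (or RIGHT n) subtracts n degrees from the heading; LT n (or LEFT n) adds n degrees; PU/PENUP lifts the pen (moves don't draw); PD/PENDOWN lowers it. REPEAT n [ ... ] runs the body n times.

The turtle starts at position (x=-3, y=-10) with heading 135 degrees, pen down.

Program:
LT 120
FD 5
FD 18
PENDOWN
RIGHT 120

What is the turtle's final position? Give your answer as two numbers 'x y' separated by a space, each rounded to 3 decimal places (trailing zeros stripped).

Executing turtle program step by step:
Start: pos=(-3,-10), heading=135, pen down
LT 120: heading 135 -> 255
FD 5: (-3,-10) -> (-4.294,-14.83) [heading=255, draw]
FD 18: (-4.294,-14.83) -> (-8.953,-32.216) [heading=255, draw]
PD: pen down
RT 120: heading 255 -> 135
Final: pos=(-8.953,-32.216), heading=135, 2 segment(s) drawn

Answer: -8.953 -32.216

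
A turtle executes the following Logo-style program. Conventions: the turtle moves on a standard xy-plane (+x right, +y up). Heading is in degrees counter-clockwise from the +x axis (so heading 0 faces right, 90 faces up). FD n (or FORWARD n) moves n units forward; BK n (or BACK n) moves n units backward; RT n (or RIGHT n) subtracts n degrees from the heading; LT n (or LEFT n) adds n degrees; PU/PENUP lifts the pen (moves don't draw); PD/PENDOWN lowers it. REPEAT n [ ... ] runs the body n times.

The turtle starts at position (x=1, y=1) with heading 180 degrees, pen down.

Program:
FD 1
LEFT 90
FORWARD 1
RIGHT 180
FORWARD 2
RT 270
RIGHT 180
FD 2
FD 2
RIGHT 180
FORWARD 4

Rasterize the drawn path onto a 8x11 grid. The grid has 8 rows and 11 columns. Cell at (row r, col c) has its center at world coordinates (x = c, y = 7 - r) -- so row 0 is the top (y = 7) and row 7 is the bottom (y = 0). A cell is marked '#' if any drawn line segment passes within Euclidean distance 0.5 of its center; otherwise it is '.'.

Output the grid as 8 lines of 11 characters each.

Answer: ...........
...........
...........
...........
...........
#####......
##.........
#..........

Derivation:
Segment 0: (1,1) -> (0,1)
Segment 1: (0,1) -> (-0,0)
Segment 2: (-0,0) -> (-0,2)
Segment 3: (-0,2) -> (2,2)
Segment 4: (2,2) -> (4,2)
Segment 5: (4,2) -> (0,2)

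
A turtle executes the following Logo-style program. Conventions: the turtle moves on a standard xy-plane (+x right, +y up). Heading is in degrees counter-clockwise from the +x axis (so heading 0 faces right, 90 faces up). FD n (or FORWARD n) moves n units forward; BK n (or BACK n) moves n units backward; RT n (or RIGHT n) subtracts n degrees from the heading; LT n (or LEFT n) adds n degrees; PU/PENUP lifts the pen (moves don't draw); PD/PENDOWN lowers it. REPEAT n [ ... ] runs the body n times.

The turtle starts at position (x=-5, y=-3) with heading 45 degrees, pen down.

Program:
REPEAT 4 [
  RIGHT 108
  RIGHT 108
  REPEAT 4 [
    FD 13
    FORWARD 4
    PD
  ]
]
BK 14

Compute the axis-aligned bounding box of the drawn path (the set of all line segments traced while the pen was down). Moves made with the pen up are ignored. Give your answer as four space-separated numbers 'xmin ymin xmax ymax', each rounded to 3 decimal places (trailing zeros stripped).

Executing turtle program step by step:
Start: pos=(-5,-3), heading=45, pen down
REPEAT 4 [
  -- iteration 1/4 --
  RT 108: heading 45 -> 297
  RT 108: heading 297 -> 189
  REPEAT 4 [
    -- iteration 1/4 --
    FD 13: (-5,-3) -> (-17.84,-5.034) [heading=189, draw]
    FD 4: (-17.84,-5.034) -> (-21.791,-5.659) [heading=189, draw]
    PD: pen down
    -- iteration 2/4 --
    FD 13: (-21.791,-5.659) -> (-34.631,-7.693) [heading=189, draw]
    FD 4: (-34.631,-7.693) -> (-38.581,-8.319) [heading=189, draw]
    PD: pen down
    -- iteration 3/4 --
    FD 13: (-38.581,-8.319) -> (-51.421,-10.352) [heading=189, draw]
    FD 4: (-51.421,-10.352) -> (-55.372,-10.978) [heading=189, draw]
    PD: pen down
    -- iteration 4/4 --
    FD 13: (-55.372,-10.978) -> (-68.212,-13.012) [heading=189, draw]
    FD 4: (-68.212,-13.012) -> (-72.163,-13.638) [heading=189, draw]
    PD: pen down
  ]
  -- iteration 2/4 --
  RT 108: heading 189 -> 81
  RT 108: heading 81 -> 333
  REPEAT 4 [
    -- iteration 1/4 --
    FD 13: (-72.163,-13.638) -> (-60.58,-19.539) [heading=333, draw]
    FD 4: (-60.58,-19.539) -> (-57.016,-21.355) [heading=333, draw]
    PD: pen down
    -- iteration 2/4 --
    FD 13: (-57.016,-21.355) -> (-45.433,-27.257) [heading=333, draw]
    FD 4: (-45.433,-27.257) -> (-41.869,-29.073) [heading=333, draw]
    PD: pen down
    -- iteration 3/4 --
    FD 13: (-41.869,-29.073) -> (-30.286,-34.975) [heading=333, draw]
    FD 4: (-30.286,-34.975) -> (-26.721,-36.791) [heading=333, draw]
    PD: pen down
    -- iteration 4/4 --
    FD 13: (-26.721,-36.791) -> (-15.138,-42.693) [heading=333, draw]
    FD 4: (-15.138,-42.693) -> (-11.574,-44.509) [heading=333, draw]
    PD: pen down
  ]
  -- iteration 3/4 --
  RT 108: heading 333 -> 225
  RT 108: heading 225 -> 117
  REPEAT 4 [
    -- iteration 1/4 --
    FD 13: (-11.574,-44.509) -> (-17.476,-32.926) [heading=117, draw]
    FD 4: (-17.476,-32.926) -> (-19.292,-29.362) [heading=117, draw]
    PD: pen down
    -- iteration 2/4 --
    FD 13: (-19.292,-29.362) -> (-25.194,-17.779) [heading=117, draw]
    FD 4: (-25.194,-17.779) -> (-27.01,-14.215) [heading=117, draw]
    PD: pen down
    -- iteration 3/4 --
    FD 13: (-27.01,-14.215) -> (-32.912,-2.632) [heading=117, draw]
    FD 4: (-32.912,-2.632) -> (-34.728,0.932) [heading=117, draw]
    PD: pen down
    -- iteration 4/4 --
    FD 13: (-34.728,0.932) -> (-40.63,12.516) [heading=117, draw]
    FD 4: (-40.63,12.516) -> (-42.446,16.08) [heading=117, draw]
    PD: pen down
  ]
  -- iteration 4/4 --
  RT 108: heading 117 -> 9
  RT 108: heading 9 -> 261
  REPEAT 4 [
    -- iteration 1/4 --
    FD 13: (-42.446,16.08) -> (-44.479,3.24) [heading=261, draw]
    FD 4: (-44.479,3.24) -> (-45.105,-0.711) [heading=261, draw]
    PD: pen down
    -- iteration 2/4 --
    FD 13: (-45.105,-0.711) -> (-47.139,-13.551) [heading=261, draw]
    FD 4: (-47.139,-13.551) -> (-47.764,-17.502) [heading=261, draw]
    PD: pen down
    -- iteration 3/4 --
    FD 13: (-47.764,-17.502) -> (-49.798,-30.342) [heading=261, draw]
    FD 4: (-49.798,-30.342) -> (-50.424,-34.293) [heading=261, draw]
    PD: pen down
    -- iteration 4/4 --
    FD 13: (-50.424,-34.293) -> (-52.458,-47.133) [heading=261, draw]
    FD 4: (-52.458,-47.133) -> (-53.083,-51.083) [heading=261, draw]
    PD: pen down
  ]
]
BK 14: (-53.083,-51.083) -> (-50.893,-37.256) [heading=261, draw]
Final: pos=(-50.893,-37.256), heading=261, 33 segment(s) drawn

Segment endpoints: x in {-72.163, -68.212, -60.58, -57.016, -55.372, -53.083, -52.458, -51.421, -50.893, -50.424, -49.798, -47.764, -47.139, -45.433, -45.105, -44.479, -42.446, -41.869, -40.63, -38.581, -34.728, -34.631, -32.912, -30.286, -27.01, -26.721, -25.194, -21.791, -19.292, -17.84, -17.476, -15.138, -11.574, -5}, y in {-51.083, -47.133, -44.509, -42.693, -37.256, -36.791, -34.975, -34.293, -32.926, -30.342, -29.362, -29.073, -27.257, -21.355, -19.539, -17.779, -17.502, -14.215, -13.638, -13.551, -13.012, -10.978, -10.352, -8.319, -7.693, -5.659, -5.034, -3, -2.632, -0.711, 0.932, 3.24, 12.516, 16.08}
xmin=-72.163, ymin=-51.083, xmax=-5, ymax=16.08

Answer: -72.163 -51.083 -5 16.08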